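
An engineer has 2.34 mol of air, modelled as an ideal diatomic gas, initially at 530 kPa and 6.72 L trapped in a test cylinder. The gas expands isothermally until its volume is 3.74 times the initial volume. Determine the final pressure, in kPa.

142 kPa

T₁ = P₁V₁/(nR) = 530×6.72/(2.34×8.314) = 183 K.
Isothermal: T stays 183 K; PV = const ⇒ V₂ = 25.1 L, P₂ = 142 kPa.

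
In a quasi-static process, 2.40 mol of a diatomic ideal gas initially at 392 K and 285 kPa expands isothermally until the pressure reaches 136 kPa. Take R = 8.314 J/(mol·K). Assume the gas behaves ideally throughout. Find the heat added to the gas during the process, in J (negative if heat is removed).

V₁ = nRT₁/P₁ = 2.40×8.314×392/285 = 27.4 L.
Isothermal: T stays 392 K; PV = const ⇒ V₂ = 57.5 L, P₂ = 136 kPa.
ΔU = 0 (ideal gas, T constant).
W = nRT ln(V₂/V₁) = 2.40×8.314×392×ln(2.10) = 5790 J.
Q = ΔU + W = 5790 J.

5790 J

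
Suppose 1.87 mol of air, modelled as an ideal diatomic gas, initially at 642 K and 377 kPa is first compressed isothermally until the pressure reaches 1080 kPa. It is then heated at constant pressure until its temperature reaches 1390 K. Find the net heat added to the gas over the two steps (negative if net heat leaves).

V₁ = nRT₁/P₁ = 1.87×8.314×642/377 = 26.5 L.
Step 1 — Isothermal: T stays 642 K; PV = const ⇒ V₂ = 9.24 L, P₂ = 1080 kPa.
ΔU = 0 (ideal gas, T constant).
W = nRT ln(V₂/V₁) = 1.87×8.314×642×ln(0.349) = -10500 J.
Q = ΔU + W = -10500 J.
State after step 1: P = 1080 kPa, V = 9.24 L, T = 642 K.
Step 2 — Isobaric: P stays 1080 kPa; V/T = const ⇒ T₂ = 1390 K, V₂ = 20.0 L.
W = PΔV = 1080×(20.0−9.24) kPa·L = 11600 J.
ΔU = nCvΔT = 1.87×20.8×(1390−642) = 29100 J.
Q = ΔU + W = nCpΔT = 40700 J.
Net over both steps: W = 1120 J, Q = 30200 J, ΔU = 29100 J.

30200 J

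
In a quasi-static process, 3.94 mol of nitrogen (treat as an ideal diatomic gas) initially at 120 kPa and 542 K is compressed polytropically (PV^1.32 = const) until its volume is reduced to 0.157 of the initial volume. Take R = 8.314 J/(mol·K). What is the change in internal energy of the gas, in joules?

35900 J

V₁ = nRT₁/P₁ = 3.94×8.314×542/120 = 148 L.
Polytropic n=1.32: T₂ = T₁(V₁/V₂)^(n−1) = 542×(6.37)^0.32 = 980 K; P₂ = P₁(V₁/V₂)^n = 1380 kPa.
For an ideal gas ΔU = nCvΔT with Cv = (5/2)R = 20.8 J/(mol·K).
ΔU = 3.94×20.8×(980−542) = 35900 J.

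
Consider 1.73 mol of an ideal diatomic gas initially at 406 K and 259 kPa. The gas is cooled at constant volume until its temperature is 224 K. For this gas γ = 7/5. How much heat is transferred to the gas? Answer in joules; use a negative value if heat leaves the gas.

-6540 J

V₁ = nRT₁/P₁ = 1.73×8.314×406/259 = 22.5 L.
Isochoric: V stays 22.5 L; P/T = const ⇒ T₂ = 224 K, P₂ = 143 kPa.
W = 0 (no volume change).
ΔU = nCvΔT = 1.73×20.8×(224−406) = -6540 J.
Q = ΔU = -6540 J.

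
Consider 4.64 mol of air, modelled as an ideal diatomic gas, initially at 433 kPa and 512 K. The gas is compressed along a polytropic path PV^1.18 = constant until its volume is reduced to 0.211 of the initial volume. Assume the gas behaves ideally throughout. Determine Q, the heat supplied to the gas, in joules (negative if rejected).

-19500 J

V₁ = nRT₁/P₁ = 4.64×8.314×512/433 = 45.6 L.
Polytropic n=1.18: T₂ = T₁(V₁/V₂)^(n−1) = 512×(4.74)^0.18 = 677 K; P₂ = P₁(V₁/V₂)^n = 2720 kPa.
W = (P₁V₁−P₂V₂)/(n−1) = (433×45.6−2720×9.62)/0.18 = -35500 J.
ΔU = nCvΔT = 4.64×20.8×(677−512) = 16000 J.
Q = ΔU + W = -19500 J.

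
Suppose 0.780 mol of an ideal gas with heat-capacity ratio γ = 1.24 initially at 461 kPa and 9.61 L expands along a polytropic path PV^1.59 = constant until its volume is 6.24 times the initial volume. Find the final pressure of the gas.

25.1 kPa

T₁ = P₁V₁/(nR) = 461×9.61/(0.780×8.314) = 683 K.
Polytropic n=1.59: T₂ = T₁(V₁/V₂)^(n−1) = 683×(0.160)^0.59 = 232 K; P₂ = P₁(V₁/V₂)^n = 25.1 kPa.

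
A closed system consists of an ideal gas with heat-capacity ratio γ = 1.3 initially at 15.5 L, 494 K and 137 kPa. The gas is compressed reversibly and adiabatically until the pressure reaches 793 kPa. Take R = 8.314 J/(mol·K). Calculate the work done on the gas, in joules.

3540 J

n = P₁V₁/(RT₁) = 137×15.5/(8.314×494) = 0.517 mol.
Adiabatic: T₂/T₁ = (P₂/P₁)^((γ−1)/γ) ⇒ T₂ = 494×(5.79)^0.231 = 741 K; V₂ = 4.02 L.
ΔU = nCvΔT = 0.517×27.7×(741−494) = 3540 J.
Q = 0 for an adiabatic process, so W = −ΔU = -3540 J.
Work done on the gas = −W_by = 3540 J.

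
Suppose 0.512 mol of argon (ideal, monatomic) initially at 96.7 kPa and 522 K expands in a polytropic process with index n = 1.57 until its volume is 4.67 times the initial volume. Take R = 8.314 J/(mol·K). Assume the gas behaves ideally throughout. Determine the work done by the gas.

V₁ = nRT₁/P₁ = 0.512×8.314×522/96.7 = 23.0 L.
Polytropic n=1.57: T₂ = T₁(V₁/V₂)^(n−1) = 522×(0.214)^0.57 = 217 K; P₂ = P₁(V₁/V₂)^n = 8.60 kPa.
W = (P₁V₁−P₂V₂)/(n−1) = (96.7×23.0−8.60×107)/0.57 = 2280 J.

2280 J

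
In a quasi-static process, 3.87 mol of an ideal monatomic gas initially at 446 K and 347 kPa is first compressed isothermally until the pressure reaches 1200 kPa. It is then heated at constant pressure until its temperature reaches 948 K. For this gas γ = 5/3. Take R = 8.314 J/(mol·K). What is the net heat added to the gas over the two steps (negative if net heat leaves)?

V₁ = nRT₁/P₁ = 3.87×8.314×446/347 = 41.4 L.
Step 1 — Isothermal: T stays 446 K; PV = const ⇒ V₂ = 12.0 L, P₂ = 1200 kPa.
ΔU = 0 (ideal gas, T constant).
W = nRT ln(V₂/V₁) = 3.87×8.314×446×ln(0.289) = -17800 J.
Q = ΔU + W = -17800 J.
State after step 1: P = 1200 kPa, V = 12.0 L, T = 446 K.
Step 2 — Isobaric: P stays 1200 kPa; V/T = const ⇒ T₂ = 948 K, V₂ = 25.4 L.
W = PΔV = 1200×(25.4−12.0) kPa·L = 16200 J.
ΔU = nCvΔT = 3.87×12.5×(948−446) = 24200 J.
Q = ΔU + W = nCpΔT = 40400 J.
Net over both steps: W = -1650 J, Q = 22600 J, ΔU = 24200 J.

22600 J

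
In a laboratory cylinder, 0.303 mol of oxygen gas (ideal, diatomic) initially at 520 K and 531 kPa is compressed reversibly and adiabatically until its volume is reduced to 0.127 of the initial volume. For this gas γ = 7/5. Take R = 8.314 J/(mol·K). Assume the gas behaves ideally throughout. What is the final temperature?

1190 K

V₁ = nRT₁/P₁ = 0.303×8.314×520/531 = 2.47 L.
Adiabatic: TV^(γ−1) = const ⇒ T₂ = 520×(7.87)^0.400 = 1190 K; PV^γ = const ⇒ P₂ = 9540 kPa.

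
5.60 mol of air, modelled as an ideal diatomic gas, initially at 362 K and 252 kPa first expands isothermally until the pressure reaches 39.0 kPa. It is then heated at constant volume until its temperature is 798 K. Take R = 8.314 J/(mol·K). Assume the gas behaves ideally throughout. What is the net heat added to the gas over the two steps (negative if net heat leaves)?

82200 J

V₁ = nRT₁/P₁ = 5.60×8.314×362/252 = 66.9 L.
Step 1 — Isothermal: T stays 362 K; PV = const ⇒ V₂ = 432 L, P₂ = 39.0 kPa.
ΔU = 0 (ideal gas, T constant).
W = nRT ln(V₂/V₁) = 5.60×8.314×362×ln(6.46) = 31400 J.
Q = ΔU + W = 31400 J.
State after step 1: P = 39.0 kPa, V = 432 L, T = 362 K.
Step 2 — Isochoric: V stays 432 L; P/T = const ⇒ T₂ = 798 K, P₂ = 86.0 kPa.
W = 0 (no volume change).
ΔU = nCvΔT = 5.60×20.8×(798−362) = 50700 J.
Q = ΔU = 50700 J.
Net over both steps: W = 31400 J, Q = 82200 J, ΔU = 50700 J.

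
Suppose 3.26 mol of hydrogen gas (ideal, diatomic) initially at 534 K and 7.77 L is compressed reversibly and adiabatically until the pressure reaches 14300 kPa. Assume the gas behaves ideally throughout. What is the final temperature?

956 K

P₁ = nRT₁/V₁ = 3.26×8.314×534/7.77 = 1860 kPa.
Adiabatic: T₂/T₁ = (P₂/P₁)^((γ−1)/γ) ⇒ T₂ = 534×(7.68)^0.286 = 956 K; V₂ = 1.81 L.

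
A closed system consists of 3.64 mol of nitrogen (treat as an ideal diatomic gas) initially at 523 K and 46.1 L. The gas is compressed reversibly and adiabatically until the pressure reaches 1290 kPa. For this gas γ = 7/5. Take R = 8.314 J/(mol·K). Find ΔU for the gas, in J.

18200 J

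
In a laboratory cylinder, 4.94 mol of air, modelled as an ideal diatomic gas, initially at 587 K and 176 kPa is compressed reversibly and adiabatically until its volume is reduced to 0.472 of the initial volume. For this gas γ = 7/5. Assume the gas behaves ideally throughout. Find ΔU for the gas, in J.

V₁ = nRT₁/P₁ = 4.94×8.314×587/176 = 137 L.
Adiabatic: TV^(γ−1) = const ⇒ T₂ = 587×(2.12)^0.400 = 793 K; PV^γ = const ⇒ P₂ = 503 kPa.
For an ideal gas ΔU = nCvΔT with Cv = (5/2)R = 20.8 J/(mol·K).
ΔU = 4.94×20.8×(793−587) = 21100 J.

21100 J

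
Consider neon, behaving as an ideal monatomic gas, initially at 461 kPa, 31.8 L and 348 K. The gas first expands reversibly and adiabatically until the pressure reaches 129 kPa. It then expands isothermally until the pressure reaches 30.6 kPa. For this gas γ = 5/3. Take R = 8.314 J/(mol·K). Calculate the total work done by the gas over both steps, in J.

21500 J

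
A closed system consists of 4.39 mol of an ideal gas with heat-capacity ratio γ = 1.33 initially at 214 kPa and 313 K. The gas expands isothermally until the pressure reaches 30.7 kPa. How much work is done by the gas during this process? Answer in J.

V₁ = nRT₁/P₁ = 4.39×8.314×313/214 = 53.4 L.
Isothermal: T stays 313 K; PV = const ⇒ V₂ = 372 L, P₂ = 30.7 kPa.
W = nRT ln(V₂/V₁) = 4.39×8.314×313×ln(6.97) = 22200 J.

22200 J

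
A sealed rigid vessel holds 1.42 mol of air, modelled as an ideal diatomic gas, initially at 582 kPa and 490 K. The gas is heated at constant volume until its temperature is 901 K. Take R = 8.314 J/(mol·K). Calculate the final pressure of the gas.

V₁ = nRT₁/P₁ = 1.42×8.314×490/582 = 9.94 L.
Isochoric: V stays 9.94 L; P/T = const ⇒ T₂ = 901 K, P₂ = 1070 kPa.

1070 kPa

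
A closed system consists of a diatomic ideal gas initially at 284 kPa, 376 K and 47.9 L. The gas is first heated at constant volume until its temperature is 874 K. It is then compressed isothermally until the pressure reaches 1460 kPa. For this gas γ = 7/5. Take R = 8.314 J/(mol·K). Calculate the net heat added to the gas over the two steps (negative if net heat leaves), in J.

19900 J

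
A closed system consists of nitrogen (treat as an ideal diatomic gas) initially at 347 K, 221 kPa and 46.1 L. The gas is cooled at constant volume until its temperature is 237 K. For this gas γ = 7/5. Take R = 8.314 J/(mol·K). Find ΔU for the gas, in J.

-8070 J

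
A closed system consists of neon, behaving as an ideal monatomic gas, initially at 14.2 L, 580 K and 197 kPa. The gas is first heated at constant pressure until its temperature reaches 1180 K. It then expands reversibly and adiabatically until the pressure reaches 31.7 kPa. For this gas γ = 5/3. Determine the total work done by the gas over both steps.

n = P₁V₁/(RT₁) = 197×14.2/(8.314×580) = 0.580 mol.
Step 1 — Isobaric: P stays 197 kPa; V/T = const ⇒ T₂ = 1180 K, V₂ = 28.9 L.
W = PΔV = 197×(28.9−14.2) kPa·L = 2890 J.
ΔU = nCvΔT = 0.580×12.5×(1180−580) = 4340 J.
Q = ΔU + W = nCpΔT = 7230 J.
State after step 1: P = 197 kPa, V = 28.9 L, T = 1180 K.
Step 2 — Adiabatic: T₂/T₁ = (P₂/P₁)^((γ−1)/γ) ⇒ T₂ = 1180×(0.161)^0.400 = 568 K; V₂ = 86.5 L.
ΔU = nCvΔT = 0.580×12.5×(568−1180) = -4430 J.
Q = 0 for an adiabatic process, so W = −ΔU = 4430 J.
Net over both steps: W = 7320 J, Q = 7230 J, ΔU = -85.2 J.

7320 J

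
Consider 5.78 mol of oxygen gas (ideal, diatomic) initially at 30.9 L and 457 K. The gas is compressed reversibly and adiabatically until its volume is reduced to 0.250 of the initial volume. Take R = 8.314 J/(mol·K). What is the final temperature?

796 K

P₁ = nRT₁/V₁ = 5.78×8.314×457/30.9 = 711 kPa.
Adiabatic: TV^(γ−1) = const ⇒ T₂ = 457×(4.00)^0.400 = 796 K; PV^γ = const ⇒ P₂ = 4950 kPa.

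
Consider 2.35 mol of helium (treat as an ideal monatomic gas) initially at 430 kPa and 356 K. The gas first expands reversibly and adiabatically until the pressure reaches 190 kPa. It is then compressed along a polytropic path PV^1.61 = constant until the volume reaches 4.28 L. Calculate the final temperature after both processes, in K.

779 K

V₁ = nRT₁/P₁ = 2.35×8.314×356/430 = 16.2 L.
Step 1 — Adiabatic: T₂/T₁ = (P₂/P₁)^((γ−1)/γ) ⇒ T₂ = 356×(0.442)^0.400 = 257 K; V₂ = 26.4 L.
ΔU = nCvΔT = 2.35×12.5×(257−356) = -2910 J.
Q = 0 for an adiabatic process, so W = −ΔU = 2910 J.
State after step 1: P = 190 kPa, V = 26.4 L, T = 257 K.
Step 2 — Polytropic n=1.61: T₂ = T₁(V₁/V₂)^(n−1) = 257×(6.17)^0.61 = 779 K; P₂ = P₁(V₁/V₂)^n = 3560 kPa.
W = (P₁V₁−P₂V₂)/(n−1) = (190×26.4−3560×4.28)/0.61 = -16700 J.
ΔU = nCvΔT = 2.35×12.5×(779−257) = 15300 J.
Q = ΔU + W = -1420 J.
Net over both steps: W = -13800 J, Q = -1420 J, ΔU = 12400 J.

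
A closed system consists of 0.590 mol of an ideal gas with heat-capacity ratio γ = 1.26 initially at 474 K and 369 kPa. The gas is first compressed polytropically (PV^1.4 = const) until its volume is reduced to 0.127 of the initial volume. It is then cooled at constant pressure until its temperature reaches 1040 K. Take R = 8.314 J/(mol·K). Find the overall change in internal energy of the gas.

V₁ = nRT₁/P₁ = 0.590×8.314×474/369 = 6.30 L.
Step 1 — Polytropic n=1.4: T₂ = T₁(V₁/V₂)^(n−1) = 474×(7.87)^0.40 = 1080 K; P₂ = P₁(V₁/V₂)^n = 6630 kPa.
W = (P₁V₁−P₂V₂)/(n−1) = (369×6.30−6630×0.800)/0.40 = -7460 J.
ΔU = nCvΔT = 0.590×32.0×(1080−474) = 11500 J.
Q = ΔU + W = 4020 J.
State after step 1: P = 6630 kPa, V = 0.800 L, T = 1080 K.
Step 2 — Isobaric: P stays 6630 kPa; V/T = const ⇒ T₂ = 1040 K, V₂ = 0.769 L.
W = PΔV = 6630×(0.769−0.800) kPa·L = -206 J.
ΔU = nCvΔT = 0.590×32.0×(1040−1080) = -794 J.
Q = ΔU + W = nCpΔT = -1000 J.
Net over both steps: W = -7660 J, Q = 3020 J, ΔU = 10700 J.

10700 J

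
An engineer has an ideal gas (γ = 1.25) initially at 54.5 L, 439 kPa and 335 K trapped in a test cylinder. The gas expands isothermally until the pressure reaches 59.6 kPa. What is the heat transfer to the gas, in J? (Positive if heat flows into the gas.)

n = P₁V₁/(RT₁) = 439×54.5/(8.314×335) = 8.59 mol.
Isothermal: T stays 335 K; PV = const ⇒ V₂ = 401 L, P₂ = 59.6 kPa.
ΔU = 0 (ideal gas, T constant).
W = nRT ln(V₂/V₁) = 8.59×8.314×335×ln(7.37) = 47800 J.
Q = ΔU + W = 47800 J.

47800 J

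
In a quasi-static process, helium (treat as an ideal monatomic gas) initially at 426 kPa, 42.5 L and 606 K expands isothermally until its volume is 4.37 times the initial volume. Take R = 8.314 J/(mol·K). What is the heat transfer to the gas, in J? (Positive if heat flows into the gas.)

n = P₁V₁/(RT₁) = 426×42.5/(8.314×606) = 3.59 mol.
Isothermal: T stays 606 K; PV = const ⇒ V₂ = 186 L, P₂ = 97.5 kPa.
ΔU = 0 (ideal gas, T constant).
W = nRT ln(V₂/V₁) = 3.59×8.314×606×ln(4.37) = 26700 J.
Q = ΔU + W = 26700 J.

26700 J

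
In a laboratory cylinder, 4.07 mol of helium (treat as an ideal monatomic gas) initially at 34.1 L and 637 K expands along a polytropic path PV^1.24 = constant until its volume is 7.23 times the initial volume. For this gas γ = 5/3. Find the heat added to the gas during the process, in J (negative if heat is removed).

P₁ = nRT₁/V₁ = 4.07×8.314×637/34.1 = 632 kPa.
Polytropic n=1.24: T₂ = T₁(V₁/V₂)^(n−1) = 637×(0.138)^0.24 = 396 K; P₂ = P₁(V₁/V₂)^n = 54.4 kPa.
W = (P₁V₁−P₂V₂)/(n−1) = (632×34.1−54.4×247)/0.24 = 33900 J.
ΔU = nCvΔT = 4.07×12.5×(396−637) = -12200 J.
Q = ΔU + W = 21700 J.

21700 J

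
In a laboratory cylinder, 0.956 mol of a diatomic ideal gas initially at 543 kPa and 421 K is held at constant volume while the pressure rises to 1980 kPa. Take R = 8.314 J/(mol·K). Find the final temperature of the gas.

1540 K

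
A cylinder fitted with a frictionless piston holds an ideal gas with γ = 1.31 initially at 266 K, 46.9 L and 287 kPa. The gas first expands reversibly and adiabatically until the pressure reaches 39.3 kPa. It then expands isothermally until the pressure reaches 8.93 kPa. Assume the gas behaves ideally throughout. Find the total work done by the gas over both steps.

n = P₁V₁/(RT₁) = 287×46.9/(8.314×266) = 6.09 mol.
Step 1 — Adiabatic: T₂/T₁ = (P₂/P₁)^((γ−1)/γ) ⇒ T₂ = 266×(0.137)^0.237 = 166 K; V₂ = 214 L.
ΔU = nCvΔT = 6.09×26.8×(166−266) = -16300 J.
Q = 0 for an adiabatic process, so W = −ΔU = 16300 J.
State after step 1: P = 39.3 kPa, V = 214 L, T = 166 K.
Step 2 — Isothermal: T stays 166 K; PV = const ⇒ V₂ = 942 L, P₂ = 8.93 kPa.
ΔU = 0 (ideal gas, T constant).
W = nRT ln(V₂/V₁) = 6.09×8.314×166×ln(4.40) = 12500 J.
Q = ΔU + W = 12500 J.
Net over both steps: W = 28800 J, Q = 12500 J, ΔU = -16300 J.

28800 J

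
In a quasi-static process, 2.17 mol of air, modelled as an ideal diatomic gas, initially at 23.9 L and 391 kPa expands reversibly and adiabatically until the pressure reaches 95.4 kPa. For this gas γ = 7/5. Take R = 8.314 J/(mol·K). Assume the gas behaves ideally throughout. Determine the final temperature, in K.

T₁ = P₁V₁/(nR) = 391×23.9/(2.17×8.314) = 518 K.
Adiabatic: T₂/T₁ = (P₂/P₁)^((γ−1)/γ) ⇒ T₂ = 518×(0.244)^0.286 = 346 K; V₂ = 65.5 L.

346 K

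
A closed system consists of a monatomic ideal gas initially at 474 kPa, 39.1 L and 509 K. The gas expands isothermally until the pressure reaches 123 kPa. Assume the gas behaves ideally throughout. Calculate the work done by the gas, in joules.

n = P₁V₁/(RT₁) = 474×39.1/(8.314×509) = 4.38 mol.
Isothermal: T stays 509 K; PV = const ⇒ V₂ = 151 L, P₂ = 123 kPa.
W = nRT ln(V₂/V₁) = 4.38×8.314×509×ln(3.85) = 25000 J.

25000 J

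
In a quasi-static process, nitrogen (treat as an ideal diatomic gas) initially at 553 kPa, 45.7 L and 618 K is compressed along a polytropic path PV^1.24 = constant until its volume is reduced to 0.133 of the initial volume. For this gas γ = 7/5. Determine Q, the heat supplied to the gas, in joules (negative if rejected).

n = P₁V₁/(RT₁) = 553×45.7/(8.314×618) = 4.92 mol.
Polytropic n=1.24: T₂ = T₁(V₁/V₂)^(n−1) = 618×(7.52)^0.24 = 1000 K; P₂ = P₁(V₁/V₂)^n = 6750 kPa.
W = (P₁V₁−P₂V₂)/(n−1) = (553×45.7−6750×6.08)/0.24 = -65600 J.
ΔU = nCvΔT = 4.92×20.8×(1000−618) = 39400 J.
Q = ΔU + W = -26200 J.

-26200 J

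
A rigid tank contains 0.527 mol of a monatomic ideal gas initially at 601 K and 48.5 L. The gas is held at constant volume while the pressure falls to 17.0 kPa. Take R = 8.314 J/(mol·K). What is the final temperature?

P₁ = nRT₁/V₁ = 0.527×8.314×601/48.5 = 54.3 kPa.
Isochoric: V stays 48.5 L; P/T = const ⇒ T₂ = 188 K, P₂ = 17.0 kPa.

188 K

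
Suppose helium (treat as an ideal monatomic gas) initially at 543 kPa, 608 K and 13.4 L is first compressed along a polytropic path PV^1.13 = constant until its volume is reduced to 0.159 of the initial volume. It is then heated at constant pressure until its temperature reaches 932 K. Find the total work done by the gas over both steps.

n = P₁V₁/(RT₁) = 543×13.4/(8.314×608) = 1.44 mol.
Step 1 — Polytropic n=1.13: T₂ = T₁(V₁/V₂)^(n−1) = 608×(6.29)^0.13 = 772 K; P₂ = P₁(V₁/V₂)^n = 4340 kPa.
W = (P₁V₁−P₂V₂)/(n−1) = (543×13.4−4340×2.13)/0.13 = -15100 J.
ΔU = nCvΔT = 1.44×12.5×(772−608) = 2950 J.
Q = ΔU + W = -12200 J.
State after step 1: P = 4340 kPa, V = 2.13 L, T = 772 K.
Step 2 — Isobaric: P stays 4340 kPa; V/T = const ⇒ T₂ = 932 K, V₂ = 2.57 L.
W = PΔV = 4340×(2.57−2.13) kPa·L = 1910 J.
ΔU = nCvΔT = 1.44×12.5×(932−772) = 2870 J.
Q = ΔU + W = nCpΔT = 4780 J.
Net over both steps: W = -13200 J, Q = -7390 J, ΔU = 5820 J.

-13200 J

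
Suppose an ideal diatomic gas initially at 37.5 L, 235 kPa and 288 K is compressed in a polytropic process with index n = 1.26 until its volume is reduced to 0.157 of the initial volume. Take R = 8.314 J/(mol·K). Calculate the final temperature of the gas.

Polytropic n=1.26: T₂ = T₁(V₁/V₂)^(n−1) = 288×(6.37)^0.26 = 466 K; P₂ = P₁(V₁/V₂)^n = 2420 kPa.

466 K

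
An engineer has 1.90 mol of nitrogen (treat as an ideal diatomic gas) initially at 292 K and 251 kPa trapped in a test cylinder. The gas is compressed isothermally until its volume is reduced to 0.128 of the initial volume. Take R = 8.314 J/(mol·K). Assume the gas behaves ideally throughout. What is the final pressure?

V₁ = nRT₁/P₁ = 1.90×8.314×292/251 = 18.4 L.
Isothermal: T stays 292 K; PV = const ⇒ V₂ = 2.35 L, P₂ = 1960 kPa.

1960 kPa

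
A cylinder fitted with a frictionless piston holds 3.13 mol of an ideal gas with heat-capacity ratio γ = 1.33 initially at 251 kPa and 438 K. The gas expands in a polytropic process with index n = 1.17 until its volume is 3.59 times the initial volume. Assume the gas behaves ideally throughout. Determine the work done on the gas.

-13100 J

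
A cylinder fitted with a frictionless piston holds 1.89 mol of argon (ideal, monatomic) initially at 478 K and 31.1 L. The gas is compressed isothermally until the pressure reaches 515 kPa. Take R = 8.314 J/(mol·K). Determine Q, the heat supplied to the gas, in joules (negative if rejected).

-5690 J

P₁ = nRT₁/V₁ = 1.89×8.314×478/31.1 = 242 kPa.
Isothermal: T stays 478 K; PV = const ⇒ V₂ = 14.6 L, P₂ = 515 kPa.
ΔU = 0 (ideal gas, T constant).
W = nRT ln(V₂/V₁) = 1.89×8.314×478×ln(0.469) = -5690 J.
Q = ΔU + W = -5690 J.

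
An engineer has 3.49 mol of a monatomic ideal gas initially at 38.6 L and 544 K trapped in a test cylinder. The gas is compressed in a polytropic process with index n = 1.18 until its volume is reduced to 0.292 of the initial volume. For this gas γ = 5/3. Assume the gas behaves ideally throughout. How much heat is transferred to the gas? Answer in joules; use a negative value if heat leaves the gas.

P₁ = nRT₁/V₁ = 3.49×8.314×544/38.6 = 409 kPa.
Polytropic n=1.18: T₂ = T₁(V₁/V₂)^(n−1) = 544×(3.42)^0.18 = 679 K; P₂ = P₁(V₁/V₂)^n = 1750 kPa.
W = (P₁V₁−P₂V₂)/(n−1) = (409×38.6−1750×11.3)/0.18 = -21800 J.
ΔU = nCvΔT = 3.49×12.5×(679−544) = 5870 J.
Q = ΔU + W = -15900 J.

-15900 J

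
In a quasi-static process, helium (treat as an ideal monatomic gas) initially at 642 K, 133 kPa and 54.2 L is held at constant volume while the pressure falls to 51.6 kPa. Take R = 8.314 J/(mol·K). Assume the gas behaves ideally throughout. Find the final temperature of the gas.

Isochoric: V stays 54.2 L; P/T = const ⇒ T₂ = 249 K, P₂ = 51.6 kPa.

249 K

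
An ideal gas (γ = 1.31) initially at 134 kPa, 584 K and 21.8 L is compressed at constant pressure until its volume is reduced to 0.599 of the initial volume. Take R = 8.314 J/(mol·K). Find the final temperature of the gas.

Isobaric: P stays 134 kPa; V/T = const ⇒ T₂ = 350 K, V₂ = 13.1 L.

350 K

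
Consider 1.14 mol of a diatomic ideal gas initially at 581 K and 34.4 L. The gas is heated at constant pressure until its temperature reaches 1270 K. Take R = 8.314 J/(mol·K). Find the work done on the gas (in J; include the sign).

-6530 J

P₁ = nRT₁/V₁ = 1.14×8.314×581/34.4 = 160 kPa.
Isobaric: P stays 160 kPa; V/T = const ⇒ T₂ = 1270 K, V₂ = 75.2 L.
W = PΔV = 160×(75.2−34.4) kPa·L = 6530 J.
Work done on the gas = −W_by = -6530 J.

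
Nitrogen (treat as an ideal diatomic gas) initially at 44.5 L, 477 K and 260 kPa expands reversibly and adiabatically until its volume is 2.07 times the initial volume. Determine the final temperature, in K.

357 K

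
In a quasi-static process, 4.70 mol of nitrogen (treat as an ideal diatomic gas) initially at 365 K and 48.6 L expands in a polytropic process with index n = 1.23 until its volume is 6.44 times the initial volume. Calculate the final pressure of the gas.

29.7 kPa

P₁ = nRT₁/V₁ = 4.70×8.314×365/48.6 = 293 kPa.
Polytropic n=1.23: T₂ = T₁(V₁/V₂)^(n−1) = 365×(0.155)^0.23 = 238 K; P₂ = P₁(V₁/V₂)^n = 29.7 kPa.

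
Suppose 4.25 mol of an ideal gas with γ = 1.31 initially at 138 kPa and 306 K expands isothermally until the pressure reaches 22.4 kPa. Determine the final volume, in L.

483 L

V₁ = nRT₁/P₁ = 4.25×8.314×306/138 = 78.4 L.
Isothermal: T stays 306 K; PV = const ⇒ V₂ = 483 L, P₂ = 22.4 kPa.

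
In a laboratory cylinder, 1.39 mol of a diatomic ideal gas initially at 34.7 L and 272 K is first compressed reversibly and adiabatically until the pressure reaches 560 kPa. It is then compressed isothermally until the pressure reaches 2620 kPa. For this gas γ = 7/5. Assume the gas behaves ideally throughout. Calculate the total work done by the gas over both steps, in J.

P₁ = nRT₁/V₁ = 1.39×8.314×272/34.7 = 90.6 kPa.
Step 1 — Adiabatic: T₂/T₁ = (P₂/P₁)^((γ−1)/γ) ⇒ T₂ = 272×(6.18)^0.286 = 458 K; V₂ = 9.45 L.
ΔU = nCvΔT = 1.39×20.8×(458−272) = 5370 J.
Q = 0 for an adiabatic process, so W = −ΔU = -5370 J.
State after step 1: P = 560 kPa, V = 9.45 L, T = 458 K.
Step 2 — Isothermal: T stays 458 K; PV = const ⇒ V₂ = 2.02 L, P₂ = 2620 kPa.
ΔU = 0 (ideal gas, T constant).
W = nRT ln(V₂/V₁) = 1.39×8.314×458×ln(0.214) = -8160 J.
Q = ΔU + W = -8160 J.
Net over both steps: W = -13500 J, Q = -8160 J, ΔU = 5370 J.

-13500 J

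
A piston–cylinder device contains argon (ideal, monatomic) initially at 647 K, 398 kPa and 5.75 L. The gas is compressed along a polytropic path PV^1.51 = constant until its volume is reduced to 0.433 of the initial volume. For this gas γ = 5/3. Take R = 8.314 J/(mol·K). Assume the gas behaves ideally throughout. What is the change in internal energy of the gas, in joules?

n = P₁V₁/(RT₁) = 398×5.75/(8.314×647) = 0.425 mol.
Polytropic n=1.51: T₂ = T₁(V₁/V₂)^(n−1) = 647×(2.31)^0.51 = 992 K; P₂ = P₁(V₁/V₂)^n = 1410 kPa.
For an ideal gas ΔU = nCvΔT with Cv = (3/2)R = 12.5 J/(mol·K).
ΔU = 0.425×12.5×(992−647) = 1830 J.

1830 J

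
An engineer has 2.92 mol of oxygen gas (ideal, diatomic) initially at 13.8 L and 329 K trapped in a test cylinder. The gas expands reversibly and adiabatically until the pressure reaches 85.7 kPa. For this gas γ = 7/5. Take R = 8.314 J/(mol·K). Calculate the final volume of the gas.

54.0 L

P₁ = nRT₁/V₁ = 2.92×8.314×329/13.8 = 579 kPa.
Adiabatic: T₂/T₁ = (P₂/P₁)^((γ−1)/γ) ⇒ T₂ = 329×(0.148)^0.286 = 191 K; V₂ = 54.0 L.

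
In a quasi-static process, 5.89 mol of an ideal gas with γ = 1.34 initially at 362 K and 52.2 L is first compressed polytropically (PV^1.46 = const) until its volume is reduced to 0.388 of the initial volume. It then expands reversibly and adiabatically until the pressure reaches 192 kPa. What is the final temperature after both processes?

P₁ = nRT₁/V₁ = 5.89×8.314×362/52.2 = 340 kPa.
Step 1 — Polytropic n=1.46: T₂ = T₁(V₁/V₂)^(n−1) = 362×(2.58)^0.46 = 560 K; P₂ = P₁(V₁/V₂)^n = 1350 kPa.
W = (P₁V₁−P₂V₂)/(n−1) = (340×52.2−1350×20.3)/0.46 = -21000 J.
ΔU = nCvΔT = 5.89×24.5×(560−362) = 28500 J.
Q = ΔU + W = 7420 J.
State after step 1: P = 1350 kPa, V = 20.3 L, T = 560 K.
Step 2 — Adiabatic: T₂/T₁ = (P₂/P₁)^((γ−1)/γ) ⇒ T₂ = 560×(0.142)^0.254 = 341 K; V₂ = 87.0 L.
ΔU = nCvΔT = 5.89×24.5×(341−560) = -31500 J.
Q = 0 for an adiabatic process, so W = −ΔU = 31500 J.
Net over both steps: W = 10500 J, Q = 7420 J, ΔU = -3030 J.

341 K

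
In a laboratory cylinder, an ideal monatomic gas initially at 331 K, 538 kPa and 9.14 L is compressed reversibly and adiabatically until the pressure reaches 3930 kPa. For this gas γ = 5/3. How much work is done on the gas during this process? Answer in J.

n = P₁V₁/(RT₁) = 538×9.14/(8.314×331) = 1.79 mol.
Adiabatic: T₂/T₁ = (P₂/P₁)^((γ−1)/γ) ⇒ T₂ = 331×(7.30)^0.400 = 733 K; V₂ = 2.77 L.
ΔU = nCvΔT = 1.79×12.5×(733−331) = 8960 J.
Q = 0 for an adiabatic process, so W = −ΔU = -8960 J.
Work done on the gas = −W_by = 8960 J.

8960 J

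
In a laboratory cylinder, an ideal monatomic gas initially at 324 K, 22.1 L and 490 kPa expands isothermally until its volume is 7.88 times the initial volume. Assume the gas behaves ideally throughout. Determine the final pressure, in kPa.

62.2 kPa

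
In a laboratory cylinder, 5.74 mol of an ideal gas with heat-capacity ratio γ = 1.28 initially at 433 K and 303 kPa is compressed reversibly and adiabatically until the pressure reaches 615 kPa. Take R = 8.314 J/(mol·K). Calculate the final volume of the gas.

V₁ = nRT₁/P₁ = 5.74×8.314×433/303 = 68.2 L.
Adiabatic: T₂/T₁ = (P₂/P₁)^((γ−1)/γ) ⇒ T₂ = 433×(2.03)^0.219 = 506 K; V₂ = 39.2 L.

39.2 L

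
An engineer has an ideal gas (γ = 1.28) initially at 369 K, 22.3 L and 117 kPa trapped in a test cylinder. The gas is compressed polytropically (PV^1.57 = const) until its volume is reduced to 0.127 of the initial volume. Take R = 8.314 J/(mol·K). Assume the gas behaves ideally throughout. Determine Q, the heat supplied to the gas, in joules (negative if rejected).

10600 J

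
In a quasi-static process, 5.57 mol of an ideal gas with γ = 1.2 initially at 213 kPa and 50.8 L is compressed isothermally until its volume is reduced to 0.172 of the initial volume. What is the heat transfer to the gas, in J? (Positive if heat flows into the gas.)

-19000 J

T₁ = P₁V₁/(nR) = 213×50.8/(5.57×8.314) = 234 K.
Isothermal: T stays 234 K; PV = const ⇒ V₂ = 8.74 L, P₂ = 1240 kPa.
ΔU = 0 (ideal gas, T constant).
W = nRT ln(V₂/V₁) = 5.57×8.314×234×ln(0.172) = -19000 J.
Q = ΔU + W = -19000 J.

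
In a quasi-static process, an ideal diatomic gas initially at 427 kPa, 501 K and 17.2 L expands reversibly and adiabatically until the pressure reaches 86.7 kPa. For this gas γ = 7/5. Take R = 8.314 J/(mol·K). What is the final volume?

53.7 L

Adiabatic: T₂/T₁ = (P₂/P₁)^((γ−1)/γ) ⇒ T₂ = 501×(0.203)^0.286 = 318 K; V₂ = 53.7 L.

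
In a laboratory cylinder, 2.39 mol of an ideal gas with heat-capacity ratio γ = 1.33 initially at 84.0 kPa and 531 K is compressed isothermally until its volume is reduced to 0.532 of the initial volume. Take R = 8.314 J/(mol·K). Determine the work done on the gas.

6660 J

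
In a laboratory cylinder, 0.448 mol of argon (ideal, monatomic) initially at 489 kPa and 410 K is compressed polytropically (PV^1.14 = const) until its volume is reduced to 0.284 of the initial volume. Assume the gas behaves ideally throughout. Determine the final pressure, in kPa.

2050 kPa

V₁ = nRT₁/P₁ = 0.448×8.314×410/489 = 3.12 L.
Polytropic n=1.14: T₂ = T₁(V₁/V₂)^(n−1) = 410×(3.52)^0.14 = 489 K; P₂ = P₁(V₁/V₂)^n = 2050 kPa.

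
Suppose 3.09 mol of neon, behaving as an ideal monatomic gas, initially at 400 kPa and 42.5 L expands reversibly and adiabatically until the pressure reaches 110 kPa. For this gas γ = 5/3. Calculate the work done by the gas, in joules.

T₁ = P₁V₁/(nR) = 400×42.5/(3.09×8.314) = 662 K.
Adiabatic: T₂/T₁ = (P₂/P₁)^((γ−1)/γ) ⇒ T₂ = 662×(0.275)^0.400 = 395 K; V₂ = 92.2 L.
ΔU = nCvΔT = 3.09×12.5×(395−662) = -10300 J.
Q = 0 for an adiabatic process, so W = −ΔU = 10300 J.

10300 J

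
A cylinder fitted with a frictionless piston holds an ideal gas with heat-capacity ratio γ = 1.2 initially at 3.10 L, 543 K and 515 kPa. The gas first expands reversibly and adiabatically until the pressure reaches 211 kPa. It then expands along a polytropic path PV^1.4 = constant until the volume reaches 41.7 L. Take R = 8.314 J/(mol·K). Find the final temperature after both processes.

223 K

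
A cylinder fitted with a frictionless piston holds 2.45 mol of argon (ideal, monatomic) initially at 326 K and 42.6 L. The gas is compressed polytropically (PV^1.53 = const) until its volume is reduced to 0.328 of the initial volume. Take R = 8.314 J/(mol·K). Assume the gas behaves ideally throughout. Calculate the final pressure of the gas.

858 kPa

P₁ = nRT₁/V₁ = 2.45×8.314×326/42.6 = 156 kPa.
Polytropic n=1.53: T₂ = T₁(V₁/V₂)^(n−1) = 326×(3.05)^0.53 = 589 K; P₂ = P₁(V₁/V₂)^n = 858 kPa.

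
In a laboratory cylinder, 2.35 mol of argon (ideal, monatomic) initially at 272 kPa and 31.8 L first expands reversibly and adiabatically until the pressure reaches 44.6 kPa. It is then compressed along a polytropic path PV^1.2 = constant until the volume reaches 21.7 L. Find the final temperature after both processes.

288 K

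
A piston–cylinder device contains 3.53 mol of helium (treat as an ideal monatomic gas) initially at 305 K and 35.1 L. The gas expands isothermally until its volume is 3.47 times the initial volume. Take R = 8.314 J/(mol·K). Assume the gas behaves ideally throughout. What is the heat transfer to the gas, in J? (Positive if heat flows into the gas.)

P₁ = nRT₁/V₁ = 3.53×8.314×305/35.1 = 255 kPa.
Isothermal: T stays 305 K; PV = const ⇒ V₂ = 122 L, P₂ = 73.5 kPa.
ΔU = 0 (ideal gas, T constant).
W = nRT ln(V₂/V₁) = 3.53×8.314×305×ln(3.47) = 11100 J.
Q = ΔU + W = 11100 J.

11100 J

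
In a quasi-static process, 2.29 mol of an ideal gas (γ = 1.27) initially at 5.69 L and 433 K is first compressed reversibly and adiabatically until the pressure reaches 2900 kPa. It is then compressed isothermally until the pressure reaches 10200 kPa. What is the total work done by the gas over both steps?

-16900 J

P₁ = nRT₁/V₁ = 2.29×8.314×433/5.69 = 1450 kPa.
Step 1 — Adiabatic: T₂/T₁ = (P₂/P₁)^((γ−1)/γ) ⇒ T₂ = 433×(2.00)^0.213 = 502 K; V₂ = 3.29 L.
ΔU = nCvΔT = 2.29×30.8×(502−433) = 4850 J.
Q = 0 for an adiabatic process, so W = −ΔU = -4850 J.
State after step 1: P = 2900 kPa, V = 3.29 L, T = 502 K.
Step 2 — Isothermal: T stays 502 K; PV = const ⇒ V₂ = 0.937 L, P₂ = 10200 kPa.
ΔU = 0 (ideal gas, T constant).
W = nRT ln(V₂/V₁) = 2.29×8.314×502×ln(0.284) = -12000 J.
Q = ΔU + W = -12000 J.
Net over both steps: W = -16900 J, Q = -12000 J, ΔU = 4850 J.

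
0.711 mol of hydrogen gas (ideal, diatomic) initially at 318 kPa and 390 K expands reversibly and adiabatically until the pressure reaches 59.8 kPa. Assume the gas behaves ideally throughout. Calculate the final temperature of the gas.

242 K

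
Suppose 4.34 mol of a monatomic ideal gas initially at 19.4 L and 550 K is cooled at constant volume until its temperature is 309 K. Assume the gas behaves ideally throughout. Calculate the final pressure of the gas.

P₁ = nRT₁/V₁ = 4.34×8.314×550/19.4 = 1020 kPa.
Isochoric: V stays 19.4 L; P/T = const ⇒ T₂ = 309 K, P₂ = 575 kPa.

575 kPa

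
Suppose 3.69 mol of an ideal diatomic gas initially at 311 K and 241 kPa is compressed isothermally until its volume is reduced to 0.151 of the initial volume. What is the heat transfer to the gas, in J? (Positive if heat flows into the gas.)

-18000 J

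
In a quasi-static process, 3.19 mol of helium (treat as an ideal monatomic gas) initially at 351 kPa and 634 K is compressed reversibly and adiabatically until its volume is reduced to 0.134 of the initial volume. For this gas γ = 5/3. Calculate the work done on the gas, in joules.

71100 J

V₁ = nRT₁/P₁ = 3.19×8.314×634/351 = 47.9 L.
Adiabatic: TV^(γ−1) = const ⇒ T₂ = 634×(7.46)^0.667 = 2420 K; PV^γ = const ⇒ P₂ = 10000 kPa.
ΔU = nCvΔT = 3.19×12.5×(2420−634) = 71100 J.
Q = 0 for an adiabatic process, so W = −ΔU = -71100 J.
Work done on the gas = −W_by = 71100 J.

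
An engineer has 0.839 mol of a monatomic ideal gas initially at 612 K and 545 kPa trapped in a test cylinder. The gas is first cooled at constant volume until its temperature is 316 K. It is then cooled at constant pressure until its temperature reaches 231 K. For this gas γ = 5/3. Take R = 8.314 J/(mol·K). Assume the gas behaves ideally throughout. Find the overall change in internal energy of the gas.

V₁ = nRT₁/P₁ = 0.839×8.314×612/545 = 7.83 L.
Step 1 — Isochoric: V stays 7.83 L; P/T = const ⇒ T₂ = 316 K, P₂ = 281 kPa.
W = 0 (no volume change).
ΔU = nCvΔT = 0.839×12.5×(316−612) = -3100 J.
Q = ΔU = -3100 J.
State after step 1: P = 281 kPa, V = 7.83 L, T = 316 K.
Step 2 — Isobaric: P stays 281 kPa; V/T = const ⇒ T₂ = 231 K, V₂ = 5.73 L.
W = PΔV = 281×(5.73−7.83) kPa·L = -593 J.
ΔU = nCvΔT = 0.839×12.5×(231−316) = -889 J.
Q = ΔU + W = nCpΔT = -1480 J.
Net over both steps: W = -593 J, Q = -4580 J, ΔU = -3990 J.

-3990 J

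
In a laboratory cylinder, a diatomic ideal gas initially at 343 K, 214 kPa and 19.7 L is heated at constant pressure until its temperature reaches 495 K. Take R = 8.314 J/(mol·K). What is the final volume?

Isobaric: P stays 214 kPa; V/T = const ⇒ T₂ = 495 K, V₂ = 28.4 L.

28.4 L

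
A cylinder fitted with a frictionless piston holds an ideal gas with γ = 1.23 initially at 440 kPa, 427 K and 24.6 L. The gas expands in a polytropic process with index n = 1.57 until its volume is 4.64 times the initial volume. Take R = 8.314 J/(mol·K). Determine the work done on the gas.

n = P₁V₁/(RT₁) = 440×24.6/(8.314×427) = 3.05 mol.
Polytropic n=1.57: T₂ = T₁(V₁/V₂)^(n−1) = 427×(0.216)^0.57 = 178 K; P₂ = P₁(V₁/V₂)^n = 39.5 kPa.
W = (P₁V₁−P₂V₂)/(n−1) = (440×24.6−39.5×114)/0.57 = 11100 J.
Work done on the gas = −W_by = -11100 J.

-11100 J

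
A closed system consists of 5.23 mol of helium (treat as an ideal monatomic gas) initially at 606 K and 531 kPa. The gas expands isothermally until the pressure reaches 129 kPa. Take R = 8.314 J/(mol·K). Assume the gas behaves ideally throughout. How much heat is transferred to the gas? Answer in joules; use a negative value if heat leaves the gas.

V₁ = nRT₁/P₁ = 5.23×8.314×606/531 = 49.6 L.
Isothermal: T stays 606 K; PV = const ⇒ V₂ = 204 L, P₂ = 129 kPa.
ΔU = 0 (ideal gas, T constant).
W = nRT ln(V₂/V₁) = 5.23×8.314×606×ln(4.12) = 37300 J.
Q = ΔU + W = 37300 J.

37300 J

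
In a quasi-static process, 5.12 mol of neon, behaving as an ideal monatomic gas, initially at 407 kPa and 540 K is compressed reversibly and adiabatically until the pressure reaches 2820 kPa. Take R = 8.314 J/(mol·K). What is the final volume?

V₁ = nRT₁/P₁ = 5.12×8.314×540/407 = 56.5 L.
Adiabatic: T₂/T₁ = (P₂/P₁)^((γ−1)/γ) ⇒ T₂ = 540×(6.93)^0.400 = 1170 K; V₂ = 17.7 L.

17.7 L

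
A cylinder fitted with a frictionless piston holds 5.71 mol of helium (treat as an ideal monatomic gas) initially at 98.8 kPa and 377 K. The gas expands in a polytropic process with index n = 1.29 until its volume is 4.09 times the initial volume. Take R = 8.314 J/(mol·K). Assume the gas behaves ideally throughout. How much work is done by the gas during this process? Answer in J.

V₁ = nRT₁/P₁ = 5.71×8.314×377/98.8 = 181 L.
Polytropic n=1.29: T₂ = T₁(V₁/V₂)^(n−1) = 377×(0.244)^0.29 = 251 K; P₂ = P₁(V₁/V₂)^n = 16.1 kPa.
W = (P₁V₁−P₂V₂)/(n−1) = (98.8×181−16.1×741)/0.29 = 20700 J.

20700 J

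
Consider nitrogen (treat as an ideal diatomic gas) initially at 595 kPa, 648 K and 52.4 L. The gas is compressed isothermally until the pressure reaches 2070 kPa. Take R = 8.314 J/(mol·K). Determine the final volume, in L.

15.1 L

Isothermal: T stays 648 K; PV = const ⇒ V₂ = 15.1 L, P₂ = 2070 kPa.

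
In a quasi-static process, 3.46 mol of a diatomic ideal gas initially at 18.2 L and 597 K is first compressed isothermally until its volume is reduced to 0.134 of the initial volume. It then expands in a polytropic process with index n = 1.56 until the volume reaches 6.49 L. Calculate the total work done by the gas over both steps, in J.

-21600 J

P₁ = nRT₁/V₁ = 3.46×8.314×597/18.2 = 944 kPa.
Step 1 — Isothermal: T stays 597 K; PV = const ⇒ V₂ = 2.44 L, P₂ = 7040 kPa.
ΔU = 0 (ideal gas, T constant).
W = nRT ln(V₂/V₁) = 3.46×8.314×597×ln(0.134) = -34500 J.
Q = ΔU + W = -34500 J.
State after step 1: P = 7040 kPa, V = 2.44 L, T = 597 K.
Step 2 — Polytropic n=1.56: T₂ = T₁(V₁/V₂)^(n−1) = 597×(0.376)^0.56 = 345 K; P₂ = P₁(V₁/V₂)^n = 1530 kPa.
W = (P₁V₁−P₂V₂)/(n−1) = (7040×2.44−1530×6.49)/0.56 = 12900 J.
ΔU = nCvΔT = 3.46×20.8×(345−597) = -18100 J.
Q = ΔU + W = -5180 J.
Net over both steps: W = -21600 J, Q = -39700 J, ΔU = -18100 J.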